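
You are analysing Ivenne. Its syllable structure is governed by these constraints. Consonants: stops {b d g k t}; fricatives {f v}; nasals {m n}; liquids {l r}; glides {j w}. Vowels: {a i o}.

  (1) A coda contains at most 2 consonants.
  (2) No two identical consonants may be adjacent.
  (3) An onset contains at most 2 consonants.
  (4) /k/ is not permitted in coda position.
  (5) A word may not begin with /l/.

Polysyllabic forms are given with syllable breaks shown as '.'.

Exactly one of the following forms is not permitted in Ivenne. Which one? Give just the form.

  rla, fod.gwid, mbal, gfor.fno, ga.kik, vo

rla — σ1 onset /rl/ (2C), coda /∅/ ok → permitted
fod.gwid — σ1 onset /f/, coda /d/ ok; σ2 onset /gw/ (2C), coda /d/ ok → permitted
mbal — σ1 onset /mb/ (2C), coda /l/ ok → permitted
gfor.fno — σ1 onset /gf/ (2C), coda /r/ ok; σ2 onset /fn/ (2C), coda /∅/ ok → permitted
ga.kik — violates constraint 4: syllable 2 coda contains /k/ → not permitted
vo — σ1 onset /v/, coda /∅/ ok → permitted

ga.kik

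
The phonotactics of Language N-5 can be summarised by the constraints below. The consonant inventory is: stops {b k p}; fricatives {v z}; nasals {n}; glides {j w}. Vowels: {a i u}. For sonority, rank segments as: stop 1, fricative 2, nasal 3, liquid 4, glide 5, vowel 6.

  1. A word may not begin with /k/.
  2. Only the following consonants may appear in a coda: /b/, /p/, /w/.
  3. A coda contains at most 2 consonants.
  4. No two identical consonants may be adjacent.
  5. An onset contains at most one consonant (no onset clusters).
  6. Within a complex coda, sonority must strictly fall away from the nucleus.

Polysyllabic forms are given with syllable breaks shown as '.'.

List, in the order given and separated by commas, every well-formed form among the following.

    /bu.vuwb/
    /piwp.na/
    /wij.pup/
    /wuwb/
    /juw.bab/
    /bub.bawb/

/bu.vuwb/, /piwp.na/, /wuwb/, /juw.bab/

/bu.vuwb/ — σ1 onset /b/, coda /∅/ ok; σ2 onset /v/, coda /wb/ (5→1 falls) ok → well-formed
/piwp.na/ — σ1 onset /p/, coda /wp/ (5→1 falls) ok; σ2 onset /n/, coda /∅/ ok → well-formed
/wij.pup/ — violates constraint 2: syllable 1 coda contains /j/, which is not a licensed coda consonant → ill-formed
/wuwb/ — σ1 onset /w/, coda /wb/ (5→1 falls) ok → well-formed
/juw.bab/ — σ1 onset /j/, coda /w/ ok; σ2 onset /b/, coda /b/ ok → well-formed
/bub.bawb/ — violates constraint 4: adjacent identical consonants /bb/ → ill-formed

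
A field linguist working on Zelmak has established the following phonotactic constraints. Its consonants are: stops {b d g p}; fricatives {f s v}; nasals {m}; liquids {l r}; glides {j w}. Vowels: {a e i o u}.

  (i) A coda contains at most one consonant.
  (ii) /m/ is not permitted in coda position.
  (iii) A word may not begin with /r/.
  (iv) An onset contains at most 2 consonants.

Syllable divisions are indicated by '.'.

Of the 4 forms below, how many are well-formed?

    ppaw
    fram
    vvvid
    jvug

2

ppaw — σ1 onset /pp/ (2C), coda /w/ ok → well-formed
fram — violates constraint (ii): syllable 1 coda contains /m/ → ill-formed
vvvid — violates constraint (iv): syllable 1 onset /vvv/ has 3 consonants (> 2) → ill-formed
jvug — σ1 onset /jv/ (2C), coda /g/ ok → well-formed
Well-formed: ppaw, jvug → 2.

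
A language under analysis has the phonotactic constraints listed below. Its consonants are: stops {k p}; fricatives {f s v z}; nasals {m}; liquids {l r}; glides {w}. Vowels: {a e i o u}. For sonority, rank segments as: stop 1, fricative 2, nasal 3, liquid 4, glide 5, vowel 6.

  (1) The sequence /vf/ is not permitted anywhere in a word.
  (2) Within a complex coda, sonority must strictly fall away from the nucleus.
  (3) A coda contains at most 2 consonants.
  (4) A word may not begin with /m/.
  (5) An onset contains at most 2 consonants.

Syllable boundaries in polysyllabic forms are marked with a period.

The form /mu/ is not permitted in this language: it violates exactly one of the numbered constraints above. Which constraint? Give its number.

/mu/: word begins with /m/.
This is a violation of constraint 4: "A word may not begin with /m/."
The remaining constraints (1, 2, 3, 5) are satisfied.

4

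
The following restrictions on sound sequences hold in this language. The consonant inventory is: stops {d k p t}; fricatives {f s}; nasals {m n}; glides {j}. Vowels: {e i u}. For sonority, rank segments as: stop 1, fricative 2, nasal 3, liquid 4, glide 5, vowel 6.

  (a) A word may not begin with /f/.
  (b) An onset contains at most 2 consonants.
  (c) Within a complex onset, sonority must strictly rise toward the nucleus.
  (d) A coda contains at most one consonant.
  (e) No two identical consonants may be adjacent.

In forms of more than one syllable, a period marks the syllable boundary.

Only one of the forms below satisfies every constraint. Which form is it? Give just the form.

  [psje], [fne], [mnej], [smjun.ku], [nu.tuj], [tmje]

[nu.tuj]

[psje] — violates constraint (b): syllable 1 onset /psj/ has 3 consonants (> 2) → phonotactically illegal
[fne] — violates constraint (a): word begins with /f/ → phonotactically illegal
[mnej] — violates constraint (c): syllable 1 onset /mn/: /m/ (nasal, 3) → /n/ (nasal, 3) does not rise → phonotactically illegal
[smjun.ku] — violates constraint (b): syllable 1 onset /smj/ has 3 consonants (> 2) → phonotactically illegal
[nu.tuj] — σ1 onset /n/, coda /∅/ ok; σ2 onset /t/, coda /j/ ok → phonotactically legal
[tmje] — violates constraint (b): syllable 1 onset /tmj/ has 3 consonants (> 2) → phonotactically illegal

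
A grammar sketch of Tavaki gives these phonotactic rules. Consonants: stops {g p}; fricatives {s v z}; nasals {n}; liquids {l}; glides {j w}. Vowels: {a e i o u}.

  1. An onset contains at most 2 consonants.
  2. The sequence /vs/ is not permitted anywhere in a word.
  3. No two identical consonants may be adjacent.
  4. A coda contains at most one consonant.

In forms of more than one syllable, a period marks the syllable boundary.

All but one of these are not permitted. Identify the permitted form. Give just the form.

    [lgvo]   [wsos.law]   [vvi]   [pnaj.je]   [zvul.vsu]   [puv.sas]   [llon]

[lgvo] — violates constraint 1: syllable 1 onset /lgv/ has 3 consonants (> 2) → not permitted
[wsos.law] — σ1 onset /ws/ (2C), coda /s/ ok; σ2 onset /l/, coda /w/ ok → permitted
[vvi] — violates constraint 3: adjacent identical consonants /vv/ → not permitted
[pnaj.je] — violates constraint 3: adjacent identical consonants /jj/ → not permitted
[zvul.vsu] — violates constraint 2: contains banned sequence /vs/ → not permitted
[puv.sas] — violates constraint 2: contains banned sequence /vs/ → not permitted
[llon] — violates constraint 3: adjacent identical consonants /ll/ → not permitted

[wsos.law]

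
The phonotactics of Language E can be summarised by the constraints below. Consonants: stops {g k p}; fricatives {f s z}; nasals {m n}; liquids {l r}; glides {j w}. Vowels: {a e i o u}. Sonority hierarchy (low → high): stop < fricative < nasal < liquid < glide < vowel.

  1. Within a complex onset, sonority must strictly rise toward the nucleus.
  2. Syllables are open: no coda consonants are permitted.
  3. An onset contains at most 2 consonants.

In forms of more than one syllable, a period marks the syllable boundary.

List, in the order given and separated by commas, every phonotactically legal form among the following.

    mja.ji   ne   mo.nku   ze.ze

mja.ji, ne, ze.ze

mja.ji — σ1 onset /mj/ (3→5 rises), coda /∅/ ok; σ2 onset /j/, coda /∅/ ok → phonotactically legal
ne — σ1 onset /n/, coda /∅/ ok → phonotactically legal
mo.nku — violates constraint 1: syllable 2 onset /nk/: /n/ (nasal, 3) → /k/ (stop, 1) does not rise → phonotactically illegal
ze.ze — σ1 onset /z/, coda /∅/ ok; σ2 onset /z/, coda /∅/ ok → phonotactically legal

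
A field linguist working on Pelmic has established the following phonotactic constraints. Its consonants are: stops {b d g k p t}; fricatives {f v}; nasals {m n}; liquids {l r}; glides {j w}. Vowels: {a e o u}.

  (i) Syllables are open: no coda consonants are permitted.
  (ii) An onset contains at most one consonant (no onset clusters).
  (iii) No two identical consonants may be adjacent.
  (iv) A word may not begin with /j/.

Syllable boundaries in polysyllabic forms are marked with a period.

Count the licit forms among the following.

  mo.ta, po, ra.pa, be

mo.ta — σ1 onset /m/, coda /∅/ ok; σ2 onset /t/, coda /∅/ ok → licit
po — σ1 onset /p/, coda /∅/ ok → licit
ra.pa — σ1 onset /r/, coda /∅/ ok; σ2 onset /p/, coda /∅/ ok → licit
be — σ1 onset /b/, coda /∅/ ok → licit
Licit: mo.ta, po, ra.pa, be → 4.

4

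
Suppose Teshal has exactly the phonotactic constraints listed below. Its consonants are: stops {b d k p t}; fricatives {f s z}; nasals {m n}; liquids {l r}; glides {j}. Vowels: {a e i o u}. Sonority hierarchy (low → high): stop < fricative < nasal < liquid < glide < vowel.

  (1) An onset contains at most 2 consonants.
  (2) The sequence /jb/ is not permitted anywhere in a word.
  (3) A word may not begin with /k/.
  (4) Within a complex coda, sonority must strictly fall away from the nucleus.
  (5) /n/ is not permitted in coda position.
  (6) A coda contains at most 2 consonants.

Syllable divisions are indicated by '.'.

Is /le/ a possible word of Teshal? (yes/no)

/le/ — σ1 onset /l/, coda /∅/ ok → permitted

yes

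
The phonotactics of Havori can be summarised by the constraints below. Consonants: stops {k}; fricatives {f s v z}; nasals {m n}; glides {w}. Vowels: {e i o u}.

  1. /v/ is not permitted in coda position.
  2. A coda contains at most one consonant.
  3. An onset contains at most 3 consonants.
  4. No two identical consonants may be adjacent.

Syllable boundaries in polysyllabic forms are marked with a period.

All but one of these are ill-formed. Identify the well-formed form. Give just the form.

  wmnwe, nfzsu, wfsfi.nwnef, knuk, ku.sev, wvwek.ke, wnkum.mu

knuk

wmnwe — violates constraint 3: syllable 1 onset /wmnw/ has 4 consonants (> 3) → ill-formed
nfzsu — violates constraint 3: syllable 1 onset /nfzs/ has 4 consonants (> 3) → ill-formed
wfsfi.nwnef — violates constraint 3: syllable 1 onset /wfsf/ has 4 consonants (> 3) → ill-formed
knuk — σ1 onset /kn/ (2C), coda /k/ ok → well-formed
ku.sev — violates constraint 1: syllable 2 coda contains /v/ → ill-formed
wvwek.ke — violates constraint 4: adjacent identical consonants /kk/ → ill-formed
wnkum.mu — violates constraint 4: adjacent identical consonants /mm/ → ill-formed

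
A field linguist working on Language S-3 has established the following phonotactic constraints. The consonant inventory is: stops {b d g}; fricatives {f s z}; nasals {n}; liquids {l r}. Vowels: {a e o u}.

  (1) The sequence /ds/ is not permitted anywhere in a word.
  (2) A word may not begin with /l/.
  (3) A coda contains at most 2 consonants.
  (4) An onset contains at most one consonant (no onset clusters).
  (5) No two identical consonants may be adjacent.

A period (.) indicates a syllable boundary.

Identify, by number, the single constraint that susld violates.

3

susld: syllable 1 coda /sld/ has 3 consonants (> 2).
This is a violation of constraint 3: "A coda contains at most 2 consonants."
The remaining constraints (1, 2, 4, 5) are satisfied.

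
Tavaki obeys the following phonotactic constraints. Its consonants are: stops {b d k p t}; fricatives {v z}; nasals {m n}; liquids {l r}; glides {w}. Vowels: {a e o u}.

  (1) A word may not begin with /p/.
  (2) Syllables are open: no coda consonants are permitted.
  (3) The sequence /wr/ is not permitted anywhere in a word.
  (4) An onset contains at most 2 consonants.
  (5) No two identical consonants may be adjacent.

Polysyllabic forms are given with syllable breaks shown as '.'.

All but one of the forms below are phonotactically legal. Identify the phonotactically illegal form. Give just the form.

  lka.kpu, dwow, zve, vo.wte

lka.kpu — σ1 onset /lk/ (2C), coda /∅/ ok; σ2 onset /kp/ (2C), coda /∅/ ok → phonotactically legal
dwow — violates constraint 2: syllable 1 coda /w/ has 1 consonant (> 0) → phonotactically illegal
zve — σ1 onset /zv/ (2C), coda /∅/ ok → phonotactically legal
vo.wte — σ1 onset /v/, coda /∅/ ok; σ2 onset /wt/ (2C), coda /∅/ ok → phonotactically legal

dwow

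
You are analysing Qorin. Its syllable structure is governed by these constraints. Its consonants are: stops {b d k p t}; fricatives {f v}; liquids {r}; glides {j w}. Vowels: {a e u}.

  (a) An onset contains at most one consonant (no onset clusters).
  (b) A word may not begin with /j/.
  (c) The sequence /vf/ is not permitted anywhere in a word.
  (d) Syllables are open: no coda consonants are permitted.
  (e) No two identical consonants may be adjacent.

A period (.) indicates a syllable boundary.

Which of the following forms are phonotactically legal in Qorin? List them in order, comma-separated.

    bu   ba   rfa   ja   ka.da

bu, ba, ka.da

bu — σ1 onset /b/, coda /∅/ ok → phonotactically legal
ba — σ1 onset /b/, coda /∅/ ok → phonotactically legal
rfa — violates constraint (a): syllable 1 onset /rf/ has 2 consonants (> 1) → phonotactically illegal
ja — violates constraint (b): word begins with /j/ → phonotactically illegal
ka.da — σ1 onset /k/, coda /∅/ ok; σ2 onset /d/, coda /∅/ ok → phonotactically legal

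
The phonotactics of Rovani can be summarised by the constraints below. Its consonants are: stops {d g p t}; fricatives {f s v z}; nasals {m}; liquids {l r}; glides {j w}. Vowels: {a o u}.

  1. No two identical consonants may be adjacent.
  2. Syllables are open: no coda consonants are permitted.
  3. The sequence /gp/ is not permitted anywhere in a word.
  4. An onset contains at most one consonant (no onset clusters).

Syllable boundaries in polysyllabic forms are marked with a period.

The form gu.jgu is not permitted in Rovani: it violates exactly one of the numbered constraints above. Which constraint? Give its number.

gu.jgu: syllable 2 onset /jg/ has 2 consonants (> 1).
This is a violation of constraint 4: "An onset contains at most one consonant (no onset clusters)."
The remaining constraints (1, 2, 3) are satisfied.

4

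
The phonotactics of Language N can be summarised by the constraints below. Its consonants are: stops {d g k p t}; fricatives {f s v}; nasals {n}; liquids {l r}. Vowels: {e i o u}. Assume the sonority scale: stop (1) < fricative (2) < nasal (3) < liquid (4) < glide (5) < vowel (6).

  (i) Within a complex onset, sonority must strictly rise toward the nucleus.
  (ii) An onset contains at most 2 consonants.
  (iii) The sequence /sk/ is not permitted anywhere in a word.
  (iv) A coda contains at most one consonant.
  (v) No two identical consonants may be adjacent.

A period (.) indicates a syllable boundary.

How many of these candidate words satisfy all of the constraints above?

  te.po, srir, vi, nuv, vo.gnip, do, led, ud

te.po — σ1 onset /t/, coda /∅/ ok; σ2 onset /p/, coda /∅/ ok → licit
srir — σ1 onset /sr/ (2→4 rises), coda /r/ ok → licit
vi — σ1 onset /v/, coda /∅/ ok → licit
nuv — σ1 onset /n/, coda /v/ ok → licit
vo.gnip — σ1 onset /v/, coda /∅/ ok; σ2 onset /gn/ (1→3 rises), coda /p/ ok → licit
do — σ1 onset /d/, coda /∅/ ok → licit
led — σ1 onset /l/, coda /d/ ok → licit
ud — σ1 onset /∅/, coda /d/ ok → licit
Licit: te.po, srir, vi, nuv, vo.gnip, do, led, ud → 8.

8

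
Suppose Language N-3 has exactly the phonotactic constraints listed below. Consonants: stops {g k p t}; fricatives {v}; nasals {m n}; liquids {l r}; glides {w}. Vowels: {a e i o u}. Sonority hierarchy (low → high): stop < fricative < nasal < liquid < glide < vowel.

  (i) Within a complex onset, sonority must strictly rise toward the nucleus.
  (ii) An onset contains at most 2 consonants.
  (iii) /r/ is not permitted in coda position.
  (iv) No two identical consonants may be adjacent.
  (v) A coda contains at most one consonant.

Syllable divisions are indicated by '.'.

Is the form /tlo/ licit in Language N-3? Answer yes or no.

/tlo/ — σ1 onset /tl/ (1→4 rises), coda /∅/ ok → licit

yes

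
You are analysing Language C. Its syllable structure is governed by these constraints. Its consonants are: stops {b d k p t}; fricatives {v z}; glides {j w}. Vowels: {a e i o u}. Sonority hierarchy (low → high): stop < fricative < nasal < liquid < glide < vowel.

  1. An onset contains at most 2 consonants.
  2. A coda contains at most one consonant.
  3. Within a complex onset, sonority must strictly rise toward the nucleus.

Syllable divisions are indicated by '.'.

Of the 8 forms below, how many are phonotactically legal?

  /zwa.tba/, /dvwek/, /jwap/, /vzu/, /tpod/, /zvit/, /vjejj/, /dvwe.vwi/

/zwa.tba/ — violates constraint 3: syllable 2 onset /tb/: /t/ (stop, 1) → /b/ (stop, 1) does not rise → phonotactically illegal
/dvwek/ — violates constraint 1: syllable 1 onset /dvw/ has 3 consonants (> 2) → phonotactically illegal
/jwap/ — violates constraint 3: syllable 1 onset /jw/: /j/ (glide, 5) → /w/ (glide, 5) does not rise → phonotactically illegal
/vzu/ — violates constraint 3: syllable 1 onset /vz/: /v/ (fricative, 2) → /z/ (fricative, 2) does not rise → phonotactically illegal
/tpod/ — violates constraint 3: syllable 1 onset /tp/: /t/ (stop, 1) → /p/ (stop, 1) does not rise → phonotactically illegal
/zvit/ — violates constraint 3: syllable 1 onset /zv/: /z/ (fricative, 2) → /v/ (fricative, 2) does not rise → phonotactically illegal
/vjejj/ — violates constraint 2: syllable 1 coda /jj/ has 2 consonants (> 1) → phonotactically illegal
/dvwe.vwi/ — violates constraint 1: syllable 1 onset /dvw/ has 3 consonants (> 2) → phonotactically illegal
No form is phonotactically legal → 0.

0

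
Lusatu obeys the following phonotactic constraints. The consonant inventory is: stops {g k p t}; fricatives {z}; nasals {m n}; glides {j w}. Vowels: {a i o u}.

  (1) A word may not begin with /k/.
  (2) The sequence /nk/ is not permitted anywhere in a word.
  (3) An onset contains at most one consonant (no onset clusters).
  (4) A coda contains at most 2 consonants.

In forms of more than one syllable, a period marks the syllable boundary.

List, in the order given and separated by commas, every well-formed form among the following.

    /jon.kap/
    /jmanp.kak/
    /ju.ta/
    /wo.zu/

/ju.ta/, /wo.zu/

/jon.kap/ — violates constraint 2: contains banned sequence /nk/ → ill-formed
/jmanp.kak/ — violates constraint 3: syllable 1 onset /jm/ has 2 consonants (> 1) → ill-formed
/ju.ta/ — σ1 onset /j/, coda /∅/ ok; σ2 onset /t/, coda /∅/ ok → well-formed
/wo.zu/ — σ1 onset /w/, coda /∅/ ok; σ2 onset /z/, coda /∅/ ok → well-formed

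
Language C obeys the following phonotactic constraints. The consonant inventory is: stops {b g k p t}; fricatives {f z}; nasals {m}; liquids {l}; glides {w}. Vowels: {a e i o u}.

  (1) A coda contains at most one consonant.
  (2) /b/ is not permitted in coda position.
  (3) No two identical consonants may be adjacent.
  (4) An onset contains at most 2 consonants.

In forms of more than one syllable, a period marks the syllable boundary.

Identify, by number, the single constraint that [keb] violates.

[keb]: syllable 1 coda contains /b/.
This is a violation of constraint 2: "/b/ is not permitted in coda position."
The remaining constraints (1, 3, 4) are satisfied.

2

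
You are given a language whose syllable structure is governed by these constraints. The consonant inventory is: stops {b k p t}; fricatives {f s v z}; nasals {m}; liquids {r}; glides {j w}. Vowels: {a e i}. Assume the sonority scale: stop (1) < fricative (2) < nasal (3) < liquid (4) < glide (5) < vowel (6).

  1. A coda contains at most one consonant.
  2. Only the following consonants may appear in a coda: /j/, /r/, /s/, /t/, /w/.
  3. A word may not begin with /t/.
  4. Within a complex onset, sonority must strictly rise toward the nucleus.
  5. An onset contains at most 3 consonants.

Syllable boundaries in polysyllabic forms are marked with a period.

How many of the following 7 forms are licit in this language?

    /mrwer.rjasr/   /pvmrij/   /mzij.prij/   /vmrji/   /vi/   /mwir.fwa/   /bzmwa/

/mrwer.rjasr/ — violates constraint 1: syllable 2 coda /sr/ has 2 consonants (> 1) → illicit
/pvmrij/ — violates constraint 5: syllable 1 onset /pvmr/ has 4 consonants (> 3) → illicit
/mzij.prij/ — violates constraint 4: syllable 1 onset /mz/: /m/ (nasal, 3) → /z/ (fricative, 2) does not rise → illicit
/vmrji/ — violates constraint 5: syllable 1 onset /vmrj/ has 4 consonants (> 3) → illicit
/vi/ — σ1 onset /v/, coda /∅/ ok → licit
/mwir.fwa/ — σ1 onset /mw/ (3→5 rises), coda /r/ ok; σ2 onset /fw/ (2→5 rises), coda /∅/ ok → licit
/bzmwa/ — violates constraint 5: syllable 1 onset /bzmw/ has 4 consonants (> 3) → illicit
Licit: /vi/, /mwir.fwa/ → 2.

2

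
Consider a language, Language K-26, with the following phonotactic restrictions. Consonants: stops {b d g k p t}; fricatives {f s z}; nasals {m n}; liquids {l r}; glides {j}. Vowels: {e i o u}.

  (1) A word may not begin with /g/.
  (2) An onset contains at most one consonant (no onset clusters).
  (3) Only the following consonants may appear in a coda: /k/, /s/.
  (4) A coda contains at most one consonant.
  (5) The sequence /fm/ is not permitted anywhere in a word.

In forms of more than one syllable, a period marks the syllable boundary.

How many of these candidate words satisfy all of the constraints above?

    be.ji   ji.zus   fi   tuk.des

4

be.ji — σ1 onset /b/, coda /∅/ ok; σ2 onset /j/, coda /∅/ ok → well-formed
ji.zus — σ1 onset /j/, coda /∅/ ok; σ2 onset /z/, coda /s/ ok → well-formed
fi — σ1 onset /f/, coda /∅/ ok → well-formed
tuk.des — σ1 onset /t/, coda /k/ ok; σ2 onset /d/, coda /s/ ok → well-formed
Well-formed: be.ji, ji.zus, fi, tuk.des → 4.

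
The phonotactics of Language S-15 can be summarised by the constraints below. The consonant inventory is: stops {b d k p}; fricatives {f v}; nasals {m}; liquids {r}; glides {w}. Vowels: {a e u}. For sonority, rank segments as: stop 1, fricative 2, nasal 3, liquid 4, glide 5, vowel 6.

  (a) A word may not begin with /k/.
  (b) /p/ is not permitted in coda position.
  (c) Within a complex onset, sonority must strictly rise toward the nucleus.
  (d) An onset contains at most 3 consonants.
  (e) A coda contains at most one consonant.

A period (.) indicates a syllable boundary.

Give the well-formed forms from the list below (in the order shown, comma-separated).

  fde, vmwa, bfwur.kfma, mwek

vmwa, bfwur.kfma, mwek

fde — violates constraint (c): syllable 1 onset /fd/: /f/ (fricative, 2) → /d/ (stop, 1) does not rise → ill-formed
vmwa — σ1 onset /vmw/ (2→3→5 rises), coda /∅/ ok → well-formed
bfwur.kfma — σ1 onset /bfw/ (1→2→5 rises), coda /r/ ok; σ2 onset /kfm/ (1→2→3 rises), coda /∅/ ok → well-formed
mwek — σ1 onset /mw/ (3→5 rises), coda /k/ ok → well-formed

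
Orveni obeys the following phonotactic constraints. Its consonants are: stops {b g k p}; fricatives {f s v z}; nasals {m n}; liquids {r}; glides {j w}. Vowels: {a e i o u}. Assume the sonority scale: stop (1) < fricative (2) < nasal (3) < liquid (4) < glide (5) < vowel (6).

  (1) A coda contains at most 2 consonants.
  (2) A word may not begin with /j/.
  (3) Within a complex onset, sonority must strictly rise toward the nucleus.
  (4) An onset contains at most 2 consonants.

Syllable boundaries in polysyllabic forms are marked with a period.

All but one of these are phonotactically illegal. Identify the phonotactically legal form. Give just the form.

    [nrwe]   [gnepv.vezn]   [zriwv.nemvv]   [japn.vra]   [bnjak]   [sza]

[nrwe] — violates constraint 4: syllable 1 onset /nrw/ has 3 consonants (> 2) → phonotactically illegal
[gnepv.vezn] — σ1 onset /gn/ (1→3 rises), coda /pv/ (2C) ok; σ2 onset /v/, coda /zn/ (2C) ok → phonotactically legal
[zriwv.nemvv] — violates constraint 1: syllable 2 coda /mvv/ has 3 consonants (> 2) → phonotactically illegal
[japn.vra] — violates constraint 2: word begins with /j/ → phonotactically illegal
[bnjak] — violates constraint 4: syllable 1 onset /bnj/ has 3 consonants (> 2) → phonotactically illegal
[sza] — violates constraint 3: syllable 1 onset /sz/: /s/ (fricative, 2) → /z/ (fricative, 2) does not rise → phonotactically illegal

[gnepv.vezn]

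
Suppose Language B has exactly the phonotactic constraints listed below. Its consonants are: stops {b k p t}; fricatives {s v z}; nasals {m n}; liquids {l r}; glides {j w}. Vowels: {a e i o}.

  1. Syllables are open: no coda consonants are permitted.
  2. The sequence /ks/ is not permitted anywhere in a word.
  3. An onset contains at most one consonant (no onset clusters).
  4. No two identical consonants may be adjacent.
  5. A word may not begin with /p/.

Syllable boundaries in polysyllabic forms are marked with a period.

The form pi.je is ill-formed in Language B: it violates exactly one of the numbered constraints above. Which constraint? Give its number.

5

pi.je: word begins with /p/.
This is a violation of constraint 5: "A word may not begin with /p/."
The remaining constraints (1, 2, 3, 4) are satisfied.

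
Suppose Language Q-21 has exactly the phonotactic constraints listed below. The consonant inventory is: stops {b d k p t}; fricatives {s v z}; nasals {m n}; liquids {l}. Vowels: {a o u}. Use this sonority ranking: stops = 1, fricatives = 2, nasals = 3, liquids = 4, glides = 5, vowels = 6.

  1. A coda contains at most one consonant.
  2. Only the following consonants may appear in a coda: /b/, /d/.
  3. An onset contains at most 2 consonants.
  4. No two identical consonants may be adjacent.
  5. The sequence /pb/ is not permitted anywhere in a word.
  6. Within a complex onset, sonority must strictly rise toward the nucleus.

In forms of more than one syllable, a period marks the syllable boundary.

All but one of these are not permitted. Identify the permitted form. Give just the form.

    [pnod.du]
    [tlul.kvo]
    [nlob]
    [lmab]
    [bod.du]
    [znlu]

[nlob]

[pnod.du] — violates constraint 4: adjacent identical consonants /dd/ → not permitted
[tlul.kvo] — violates constraint 2: syllable 1 coda contains /l/, which is not a licensed coda consonant → not permitted
[nlob] — σ1 onset /nl/ (3→4 rises), coda /b/ ok → permitted
[lmab] — violates constraint 6: syllable 1 onset /lm/: /l/ (liquid, 4) → /m/ (nasal, 3) does not rise → not permitted
[bod.du] — violates constraint 4: adjacent identical consonants /dd/ → not permitted
[znlu] — violates constraint 3: syllable 1 onset /znl/ has 3 consonants (> 2) → not permitted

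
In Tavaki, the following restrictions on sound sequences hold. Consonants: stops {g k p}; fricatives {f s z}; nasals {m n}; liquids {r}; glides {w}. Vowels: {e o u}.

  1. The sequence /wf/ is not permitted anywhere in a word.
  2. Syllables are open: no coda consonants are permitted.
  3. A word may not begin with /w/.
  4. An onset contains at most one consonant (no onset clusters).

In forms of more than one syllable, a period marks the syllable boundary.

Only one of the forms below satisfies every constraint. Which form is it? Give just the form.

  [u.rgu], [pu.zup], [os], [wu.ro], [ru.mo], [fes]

[ru.mo]

[u.rgu] — violates constraint 4: syllable 2 onset /rg/ has 2 consonants (> 1) → not permitted
[pu.zup] — violates constraint 2: syllable 2 coda /p/ has 1 consonant (> 0) → not permitted
[os] — violates constraint 2: syllable 1 coda /s/ has 1 consonant (> 0) → not permitted
[wu.ro] — violates constraint 3: word begins with /w/ → not permitted
[ru.mo] — σ1 onset /r/, coda /∅/ ok; σ2 onset /m/, coda /∅/ ok → permitted
[fes] — violates constraint 2: syllable 1 coda /s/ has 1 consonant (> 0) → not permitted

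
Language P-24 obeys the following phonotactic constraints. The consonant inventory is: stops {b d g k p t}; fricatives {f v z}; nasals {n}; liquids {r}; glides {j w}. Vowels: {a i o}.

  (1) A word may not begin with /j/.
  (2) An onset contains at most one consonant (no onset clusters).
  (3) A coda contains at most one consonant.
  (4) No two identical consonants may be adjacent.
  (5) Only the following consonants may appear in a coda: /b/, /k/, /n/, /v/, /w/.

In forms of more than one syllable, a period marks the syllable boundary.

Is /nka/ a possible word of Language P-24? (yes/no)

/nka/ — violates constraint 2: syllable 1 onset /nk/ has 2 consonants (> 1) → phonotactically illegal

no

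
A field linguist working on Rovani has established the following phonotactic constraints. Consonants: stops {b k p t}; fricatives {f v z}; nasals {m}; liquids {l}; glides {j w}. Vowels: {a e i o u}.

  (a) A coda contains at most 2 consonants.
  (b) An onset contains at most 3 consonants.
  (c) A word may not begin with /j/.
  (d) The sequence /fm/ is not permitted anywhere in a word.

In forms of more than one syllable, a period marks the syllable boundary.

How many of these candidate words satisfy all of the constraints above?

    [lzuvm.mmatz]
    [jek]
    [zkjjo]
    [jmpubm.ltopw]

1

[lzuvm.mmatz] — σ1 onset /lz/ (2C), coda /vm/ (2C) ok; σ2 onset /mm/ (2C), coda /tz/ (2C) ok → well-formed
[jek] — violates constraint (c): word begins with /j/ → ill-formed
[zkjjo] — violates constraint (b): syllable 1 onset /zkjj/ has 4 consonants (> 3) → ill-formed
[jmpubm.ltopw] — violates constraint (c): word begins with /j/ → ill-formed
Well-formed: [lzuvm.mmatz] → 1.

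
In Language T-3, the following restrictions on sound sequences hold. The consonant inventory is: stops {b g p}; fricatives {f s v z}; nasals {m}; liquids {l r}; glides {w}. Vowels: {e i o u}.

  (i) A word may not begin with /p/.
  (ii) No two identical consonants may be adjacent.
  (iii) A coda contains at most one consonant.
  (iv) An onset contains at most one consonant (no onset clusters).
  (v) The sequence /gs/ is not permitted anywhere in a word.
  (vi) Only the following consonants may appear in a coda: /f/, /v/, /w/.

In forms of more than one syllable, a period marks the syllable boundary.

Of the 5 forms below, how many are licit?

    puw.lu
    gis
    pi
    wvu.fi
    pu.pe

0

puw.lu — violates constraint (i): word begins with /p/ → illicit
gis — violates constraint (vi): syllable 1 coda contains /s/, which is not a licensed coda consonant → illicit
pi — violates constraint (i): word begins with /p/ → illicit
wvu.fi — violates constraint (iv): syllable 1 onset /wv/ has 2 consonants (> 1) → illicit
pu.pe — violates constraint (i): word begins with /p/ → illicit
No form is licit → 0.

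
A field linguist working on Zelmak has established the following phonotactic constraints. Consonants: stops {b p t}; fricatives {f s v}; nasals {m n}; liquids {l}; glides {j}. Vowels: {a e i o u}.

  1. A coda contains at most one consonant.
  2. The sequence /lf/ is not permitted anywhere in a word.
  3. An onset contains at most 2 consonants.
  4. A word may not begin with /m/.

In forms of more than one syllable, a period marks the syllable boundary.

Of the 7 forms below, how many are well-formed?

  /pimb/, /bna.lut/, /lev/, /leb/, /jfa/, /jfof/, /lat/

6

/pimb/ — violates constraint 1: syllable 1 coda /mb/ has 2 consonants (> 1) → ill-formed
/bna.lut/ — σ1 onset /bn/ (2C), coda /∅/ ok; σ2 onset /l/, coda /t/ ok → well-formed
/lev/ — σ1 onset /l/, coda /v/ ok → well-formed
/leb/ — σ1 onset /l/, coda /b/ ok → well-formed
/jfa/ — σ1 onset /jf/ (2C), coda /∅/ ok → well-formed
/jfof/ — σ1 onset /jf/ (2C), coda /f/ ok → well-formed
/lat/ — σ1 onset /l/, coda /t/ ok → well-formed
Well-formed: /bna.lut/, /lev/, /leb/, /jfa/, /jfof/, /lat/ → 6.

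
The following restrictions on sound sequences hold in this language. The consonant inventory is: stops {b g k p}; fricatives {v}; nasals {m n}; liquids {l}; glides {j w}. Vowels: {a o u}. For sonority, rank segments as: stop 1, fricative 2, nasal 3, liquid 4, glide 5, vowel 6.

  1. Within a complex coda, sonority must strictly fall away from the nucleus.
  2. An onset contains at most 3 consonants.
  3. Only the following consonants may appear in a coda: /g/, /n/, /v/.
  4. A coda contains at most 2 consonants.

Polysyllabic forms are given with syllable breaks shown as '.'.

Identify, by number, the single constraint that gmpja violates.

2

gmpja: syllable 1 onset /gmpj/ has 4 consonants (> 3).
This is a violation of constraint 2: "An onset contains at most 3 consonants."
The remaining constraints (1, 3, 4) are satisfied.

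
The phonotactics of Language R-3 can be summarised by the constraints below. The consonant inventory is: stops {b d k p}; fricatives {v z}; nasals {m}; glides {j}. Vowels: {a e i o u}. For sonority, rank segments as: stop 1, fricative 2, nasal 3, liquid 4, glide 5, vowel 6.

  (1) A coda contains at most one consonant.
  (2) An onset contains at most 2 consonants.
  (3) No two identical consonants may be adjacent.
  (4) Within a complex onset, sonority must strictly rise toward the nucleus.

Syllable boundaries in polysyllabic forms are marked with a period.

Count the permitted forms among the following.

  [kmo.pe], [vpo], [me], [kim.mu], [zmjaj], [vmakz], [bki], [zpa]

2

[kmo.pe] — σ1 onset /km/ (1→3 rises), coda /∅/ ok; σ2 onset /p/, coda /∅/ ok → permitted
[vpo] — violates constraint 4: syllable 1 onset /vp/: /v/ (fricative, 2) → /p/ (stop, 1) does not rise → not permitted
[me] — σ1 onset /m/, coda /∅/ ok → permitted
[kim.mu] — violates constraint 3: adjacent identical consonants /mm/ → not permitted
[zmjaj] — violates constraint 2: syllable 1 onset /zmj/ has 3 consonants (> 2) → not permitted
[vmakz] — violates constraint 1: syllable 1 coda /kz/ has 2 consonants (> 1) → not permitted
[bki] — violates constraint 4: syllable 1 onset /bk/: /b/ (stop, 1) → /k/ (stop, 1) does not rise → not permitted
[zpa] — violates constraint 4: syllable 1 onset /zp/: /z/ (fricative, 2) → /p/ (stop, 1) does not rise → not permitted
Permitted: [kmo.pe], [me] → 2.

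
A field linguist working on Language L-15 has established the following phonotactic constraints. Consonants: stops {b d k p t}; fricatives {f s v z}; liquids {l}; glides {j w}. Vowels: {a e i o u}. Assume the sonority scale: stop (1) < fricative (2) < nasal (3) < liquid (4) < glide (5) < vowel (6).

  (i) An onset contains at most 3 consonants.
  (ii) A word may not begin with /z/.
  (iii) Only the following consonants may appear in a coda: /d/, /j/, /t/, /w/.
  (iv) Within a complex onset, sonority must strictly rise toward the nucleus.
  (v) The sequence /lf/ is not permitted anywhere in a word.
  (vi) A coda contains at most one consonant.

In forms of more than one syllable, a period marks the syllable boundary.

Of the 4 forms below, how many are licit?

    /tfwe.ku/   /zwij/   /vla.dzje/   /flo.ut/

/tfwe.ku/ — σ1 onset /tfw/ (1→2→5 rises), coda /∅/ ok; σ2 onset /k/, coda /∅/ ok → licit
/zwij/ — violates constraint (ii): word begins with /z/ → illicit
/vla.dzje/ — σ1 onset /vl/ (2→4 rises), coda /∅/ ok; σ2 onset /dzj/ (1→2→5 rises), coda /∅/ ok → licit
/flo.ut/ — σ1 onset /fl/ (2→4 rises), coda /∅/ ok; σ2 onset /∅/, coda /t/ ok → licit
Licit: /tfwe.ku/, /vla.dzje/, /flo.ut/ → 3.

3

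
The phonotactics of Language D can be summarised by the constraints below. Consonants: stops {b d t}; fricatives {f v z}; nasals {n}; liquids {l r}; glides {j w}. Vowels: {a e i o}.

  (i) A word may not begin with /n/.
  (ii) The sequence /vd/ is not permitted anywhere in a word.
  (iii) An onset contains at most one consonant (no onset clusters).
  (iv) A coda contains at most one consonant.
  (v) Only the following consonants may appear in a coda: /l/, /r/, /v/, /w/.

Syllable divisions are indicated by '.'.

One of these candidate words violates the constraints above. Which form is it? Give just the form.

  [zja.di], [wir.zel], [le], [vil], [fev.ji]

[zja.di]

[zja.di] — violates constraint (iii): syllable 1 onset /zj/ has 2 consonants (> 1) → phonotactically illegal
[wir.zel] — σ1 onset /w/, coda /r/ ok; σ2 onset /z/, coda /l/ ok → phonotactically legal
[le] — σ1 onset /l/, coda /∅/ ok → phonotactically legal
[vil] — σ1 onset /v/, coda /l/ ok → phonotactically legal
[fev.ji] — σ1 onset /f/, coda /v/ ok; σ2 onset /j/, coda /∅/ ok → phonotactically legal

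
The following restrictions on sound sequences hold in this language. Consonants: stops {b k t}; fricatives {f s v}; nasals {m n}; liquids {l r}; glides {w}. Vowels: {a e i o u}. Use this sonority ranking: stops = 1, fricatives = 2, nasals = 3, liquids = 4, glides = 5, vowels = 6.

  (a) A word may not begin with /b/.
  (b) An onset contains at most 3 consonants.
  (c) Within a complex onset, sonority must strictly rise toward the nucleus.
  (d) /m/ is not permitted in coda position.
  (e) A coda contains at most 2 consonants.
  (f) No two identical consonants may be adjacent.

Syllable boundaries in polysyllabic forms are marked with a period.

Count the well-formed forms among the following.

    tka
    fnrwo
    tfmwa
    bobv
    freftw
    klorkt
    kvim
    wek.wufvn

0

tka — violates constraint (c): syllable 1 onset /tk/: /t/ (stop, 1) → /k/ (stop, 1) does not rise → ill-formed
fnrwo — violates constraint (b): syllable 1 onset /fnrw/ has 4 consonants (> 3) → ill-formed
tfmwa — violates constraint (b): syllable 1 onset /tfmw/ has 4 consonants (> 3) → ill-formed
bobv — violates constraint (a): word begins with /b/ → ill-formed
freftw — violates constraint (e): syllable 1 coda /ftw/ has 3 consonants (> 2) → ill-formed
klorkt — violates constraint (e): syllable 1 coda /rkt/ has 3 consonants (> 2) → ill-formed
kvim — violates constraint (d): syllable 1 coda contains /m/ → ill-formed
wek.wufvn — violates constraint (e): syllable 2 coda /fvn/ has 3 consonants (> 2) → ill-formed
No form is well-formed → 0.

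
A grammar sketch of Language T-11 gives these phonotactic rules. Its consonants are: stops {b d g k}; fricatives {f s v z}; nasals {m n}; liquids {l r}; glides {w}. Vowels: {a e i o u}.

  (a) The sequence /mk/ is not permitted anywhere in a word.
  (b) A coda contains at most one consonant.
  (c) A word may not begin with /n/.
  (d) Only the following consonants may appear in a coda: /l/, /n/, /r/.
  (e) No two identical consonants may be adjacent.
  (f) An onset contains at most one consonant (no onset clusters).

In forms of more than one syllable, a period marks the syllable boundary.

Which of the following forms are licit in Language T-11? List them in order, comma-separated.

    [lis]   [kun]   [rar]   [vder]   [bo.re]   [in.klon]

[kun], [rar], [bo.re]

[lis] — violates constraint (d): syllable 1 coda contains /s/, which is not a licensed coda consonant → illicit
[kun] — σ1 onset /k/, coda /n/ ok → licit
[rar] — σ1 onset /r/, coda /r/ ok → licit
[vder] — violates constraint (f): syllable 1 onset /vd/ has 2 consonants (> 1) → illicit
[bo.re] — σ1 onset /b/, coda /∅/ ok; σ2 onset /r/, coda /∅/ ok → licit
[in.klon] — violates constraint (f): syllable 2 onset /kl/ has 2 consonants (> 1) → illicit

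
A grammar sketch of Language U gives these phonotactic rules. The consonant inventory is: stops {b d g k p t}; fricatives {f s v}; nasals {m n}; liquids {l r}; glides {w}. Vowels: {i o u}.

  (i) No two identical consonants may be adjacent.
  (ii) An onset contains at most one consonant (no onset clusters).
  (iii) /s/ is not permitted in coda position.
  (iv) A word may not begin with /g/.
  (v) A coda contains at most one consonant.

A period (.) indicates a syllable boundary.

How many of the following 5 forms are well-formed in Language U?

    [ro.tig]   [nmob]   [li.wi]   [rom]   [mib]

[ro.tig] — σ1 onset /r/, coda /∅/ ok; σ2 onset /t/, coda /g/ ok → well-formed
[nmob] — violates constraint (ii): syllable 1 onset /nm/ has 2 consonants (> 1) → ill-formed
[li.wi] — σ1 onset /l/, coda /∅/ ok; σ2 onset /w/, coda /∅/ ok → well-formed
[rom] — σ1 onset /r/, coda /m/ ok → well-formed
[mib] — σ1 onset /m/, coda /b/ ok → well-formed
Well-formed: [ro.tig], [li.wi], [rom], [mib] → 4.

4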